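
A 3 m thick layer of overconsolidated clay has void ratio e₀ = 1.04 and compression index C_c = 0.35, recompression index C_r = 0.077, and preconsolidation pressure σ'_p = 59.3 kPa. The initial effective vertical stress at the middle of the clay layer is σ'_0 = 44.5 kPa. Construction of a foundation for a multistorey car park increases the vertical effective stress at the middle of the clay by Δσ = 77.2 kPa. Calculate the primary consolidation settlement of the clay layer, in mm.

Final effective stress: σ'_f = 44.5 + 77.2 = 121.7 kPa.
σ'_f = 121.7 > σ'_p = 59.3 kPa, so the stress path crosses the preconsolidation pressure — recompression up to σ'_p, then virgin compression beyond:
S_c = H/(1+e₀)·[C_r·log₁₀(σ'_p/σ'_0) + C_c·log₁₀(σ'_f/σ'_p)]
    = 3/2.04 × [0.077×log₁₀(59.3/44.5) + 0.35×log₁₀(121.7/59.3)]
    = 1.4706 × [0.0096015 + 0.10928] = 0.1748 m

S_c ≈ 175 mm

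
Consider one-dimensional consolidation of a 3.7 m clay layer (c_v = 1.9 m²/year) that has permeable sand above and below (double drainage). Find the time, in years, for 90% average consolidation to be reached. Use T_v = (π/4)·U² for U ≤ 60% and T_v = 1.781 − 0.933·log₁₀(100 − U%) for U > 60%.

Drainage path length: H_d = H/2 = 1.85 m (double drainage).
U > 60%: T_v = 1.781 − 0.933·log₁₀(100 − 90) = 0.848.
t = T_v·H_d²/c_v = 0.848×1.85²/1.9 = 1.528 years.

t ≈ 1.53 years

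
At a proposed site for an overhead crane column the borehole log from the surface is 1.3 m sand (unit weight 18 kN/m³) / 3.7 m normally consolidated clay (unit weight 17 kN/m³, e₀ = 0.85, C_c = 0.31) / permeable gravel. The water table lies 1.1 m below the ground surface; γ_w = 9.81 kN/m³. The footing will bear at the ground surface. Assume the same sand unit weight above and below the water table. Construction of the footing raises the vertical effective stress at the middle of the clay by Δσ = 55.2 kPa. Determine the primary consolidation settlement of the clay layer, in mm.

Mid-depth of clay below the ground surface: z = 1.3 + 3.7/2 = 3.15 m.
Total vertical stress at mid-clay: σ_v = 18×1.3 + 17×1.85 = 54.85 kPa.
Pore pressure: u = 9.81×(3.15 − 1.1) = 20.11 kPa.
Initial effective stress: σ'_0 = σ_v − u = 54.85 − 20.11 = 34.74 kPa.
Final effective stress: σ'_f = σ'_0 + Δσ = 34.74 + 55.2 = 89.94 kPa.
Normally consolidated clay, so the full stress increment lies on the virgin compression line:
S_c = C_c·H/(1+e₀)·log₁₀(σ'_f/σ'_0) = 0.31×3.7/(1+0.85)×log₁₀(89.94/34.74)
    = 0.62 × 0.41312 = 0.2561 m

S_c ≈ 256 mm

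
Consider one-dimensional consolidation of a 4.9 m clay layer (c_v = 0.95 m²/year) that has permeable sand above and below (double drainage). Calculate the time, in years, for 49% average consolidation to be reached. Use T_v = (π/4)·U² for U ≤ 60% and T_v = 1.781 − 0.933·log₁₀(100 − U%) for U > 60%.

t ≈ 1.19 years

Drainage path length: H_d = H/2 = 2.45 m (double drainage).
U ≤ 60%: T_v = (π/4)·U² = (π/4)×0.49² = 0.18857.
t = T_v·H_d²/c_v = 0.18857×2.45²/0.95 = 1.191 years.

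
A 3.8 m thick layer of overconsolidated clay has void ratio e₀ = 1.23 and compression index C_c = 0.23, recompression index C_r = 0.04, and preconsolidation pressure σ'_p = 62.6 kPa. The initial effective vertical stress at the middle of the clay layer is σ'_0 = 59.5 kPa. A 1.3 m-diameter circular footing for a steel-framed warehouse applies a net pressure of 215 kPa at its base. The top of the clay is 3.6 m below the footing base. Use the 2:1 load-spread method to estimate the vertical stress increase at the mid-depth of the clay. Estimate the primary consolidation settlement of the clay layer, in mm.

S_c ≈ 14 mm

Mid-depth of clay below the footing base: z = 3.6 + 3.8/2 = 5.5 m.
Stress increase at mid-clay by the 2:1 spreading method:
Δσ ≈ qD²/(D+z)² = 215×1.3²/(1.3+5.5)² = 7.8579 kPa
Final effective stress: σ'_f = 59.5 + 7.8579 = 67.358 kPa.
σ'_f = 67.358 > σ'_p = 62.6 kPa, so the stress path crosses the preconsolidation pressure — recompression up to σ'_p, then virgin compression beyond:
S_c = H/(1+e₀)·[C_r·log₁₀(σ'_p/σ'_0) + C_c·log₁₀(σ'_f/σ'_p)]
    = 3.8/2.23 × [0.04×log₁₀(62.6/59.5) + 0.23×log₁₀(67.358/62.6)]
    = 1.704 × [0.00088229 + 0.0073174] = 0.01397 m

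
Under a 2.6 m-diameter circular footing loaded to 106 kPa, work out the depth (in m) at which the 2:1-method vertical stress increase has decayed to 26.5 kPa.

z ≈ 2.6 m

2:1 spreading — at depth z the loaded area has grown by z in each plan dimension:
qD²/(D+z)² = Δσ_z ⇒ z = D(√(q/Δσ_z) − 1) = 2.6×(√(106/26.5) − 1) = 2.6 m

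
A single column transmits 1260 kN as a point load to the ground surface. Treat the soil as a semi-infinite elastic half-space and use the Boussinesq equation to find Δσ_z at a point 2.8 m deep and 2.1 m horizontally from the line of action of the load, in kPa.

Δσ_z ≈ 25.1 kPa

Boussinesq vertical stress below a point load on an elastic half-space:
Δσ_z = 3P/(2πz²) · [1 + (r/z)²]^(−5/2)
r/z = 2.1/2.8 = 0.75; [1+(r/z)²]^(−5/2) = 0.32768.
Δσ_z = 3×1260/(2π×2.8²) × 0.32768 = 76.735 × 0.32768 = 25.14 kPa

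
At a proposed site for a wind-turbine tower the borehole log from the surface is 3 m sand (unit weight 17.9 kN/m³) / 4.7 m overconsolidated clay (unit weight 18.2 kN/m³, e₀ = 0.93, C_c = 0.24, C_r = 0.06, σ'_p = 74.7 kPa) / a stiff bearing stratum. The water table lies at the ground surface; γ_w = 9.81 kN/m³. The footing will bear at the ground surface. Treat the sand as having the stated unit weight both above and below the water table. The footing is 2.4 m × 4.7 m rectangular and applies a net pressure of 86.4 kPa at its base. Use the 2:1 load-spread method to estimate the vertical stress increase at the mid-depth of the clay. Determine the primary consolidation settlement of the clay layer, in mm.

S_c ≈ 15.9 mm

Mid-depth of clay below the ground surface: z = 3 + 4.7/2 = 5.35 m.
Total vertical stress at mid-clay: σ_v = 17.9×3 + 18.2×2.35 = 96.47 kPa.
Pore pressure: u = 9.81×(5.35 − 0) = 52.483 kPa.
Initial effective stress: σ'_0 = σ_v − u = 96.47 − 52.483 = 43.987 kPa.
Stress increase at mid-clay by the 2:1 spreading method:
Δσ = qBL/((B+z)(L+z)) = 86.4×2.4×4.7/((2.4+5.35)(4.7+5.35)) = 12.513 kPa
Final effective stress: σ'_f = 43.987 + 12.513 = 56.5 kPa.
σ'_f = 56.5 ≤ σ'_p = 74.7 kPa, so the clay remains overconsolidated and only the recompression index applies:
S_c = C_r·H/(1+e₀)·log₁₀(σ'_f/σ'_0) = 0.06×4.7/1.93×log₁₀(56.5/43.987)
    = 0.14611 × 0.10872 = 0.01589 m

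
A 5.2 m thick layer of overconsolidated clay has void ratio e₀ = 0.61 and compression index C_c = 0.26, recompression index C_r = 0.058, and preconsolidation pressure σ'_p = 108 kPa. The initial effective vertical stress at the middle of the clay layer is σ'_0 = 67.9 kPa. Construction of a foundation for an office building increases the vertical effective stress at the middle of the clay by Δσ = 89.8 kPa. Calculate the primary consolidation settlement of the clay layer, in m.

Final effective stress: σ'_f = 67.9 + 89.8 = 157.7 kPa.
σ'_f = 157.7 > σ'_p = 108 kPa, so the stress path crosses the preconsolidation pressure — recompression up to σ'_p, then virgin compression beyond:
S_c = H/(1+e₀)·[C_r·log₁₀(σ'_p/σ'_0) + C_c·log₁₀(σ'_f/σ'_p)]
    = 5.2/1.61 × [0.058×log₁₀(108/67.9) + 0.26×log₁₀(157.7/108)]
    = 3.2298 × [0.01169 + 0.042746] = 0.1758 m

S_c ≈ 0.176 m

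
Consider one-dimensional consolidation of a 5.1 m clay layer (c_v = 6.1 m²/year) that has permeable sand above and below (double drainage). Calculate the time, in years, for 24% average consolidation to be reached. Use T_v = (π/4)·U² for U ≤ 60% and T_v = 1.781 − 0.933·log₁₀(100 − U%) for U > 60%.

t ≈ 0.0482 years

Drainage path length: H_d = H/2 = 2.55 m (double drainage).
U ≤ 60%: T_v = (π/4)·U² = (π/4)×0.24² = 0.045239.
t = T_v·H_d²/c_v = 0.045239×2.55²/6.1 = 0.04822 years.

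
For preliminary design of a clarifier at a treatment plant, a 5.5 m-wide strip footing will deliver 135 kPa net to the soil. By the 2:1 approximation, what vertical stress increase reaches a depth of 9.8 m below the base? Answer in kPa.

By the 2:1 method the load spreads at 1 horizontal : 2 vertical, so at depth z the loaded area has grown by z in each plan dimension:
Δσ = qB/(B+z) = 135×5.5/(5.5+9.8) = 48.529 kPa

Δσ_z ≈ 48.5 kPa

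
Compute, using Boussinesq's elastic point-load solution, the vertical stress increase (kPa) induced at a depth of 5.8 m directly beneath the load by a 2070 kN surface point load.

Boussinesq vertical stress below a point load on an elastic half-space:
Δσ_z = 3P/(2πz²) · [1 + (r/z)²]^(−5/2)
r/z = 0/5.8 = 0; [1+(r/z)²]^(−5/2) = 1.
Δσ_z = 3×2070/(2π×5.8²) × 1 = 29.38 × 1 = 29.38 kPa

Δσ_z ≈ 29.4 kPa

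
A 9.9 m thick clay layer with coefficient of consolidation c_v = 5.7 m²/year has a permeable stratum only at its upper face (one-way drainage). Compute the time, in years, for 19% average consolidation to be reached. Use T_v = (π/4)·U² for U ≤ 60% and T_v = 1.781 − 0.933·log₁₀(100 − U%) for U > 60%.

t ≈ 0.488 years

Drainage path length: H_d = H = 9.9 m (single drainage).
U ≤ 60%: T_v = (π/4)·U² = (π/4)×0.19² = 0.028353.
t = T_v·H_d²/c_v = 0.028353×9.9²/5.7 = 0.4875 years.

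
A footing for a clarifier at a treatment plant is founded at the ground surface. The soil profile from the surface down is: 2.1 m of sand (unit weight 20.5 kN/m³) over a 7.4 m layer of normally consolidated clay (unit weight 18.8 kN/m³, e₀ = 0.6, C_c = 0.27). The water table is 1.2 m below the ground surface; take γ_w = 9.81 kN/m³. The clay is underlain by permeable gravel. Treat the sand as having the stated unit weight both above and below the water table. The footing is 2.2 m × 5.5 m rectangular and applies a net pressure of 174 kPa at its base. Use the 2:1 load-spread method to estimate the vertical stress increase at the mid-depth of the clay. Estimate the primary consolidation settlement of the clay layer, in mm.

S_c ≈ 161 mm

Mid-depth of clay below the ground surface: z = 2.1 + 7.4/2 = 5.8 m.
Total vertical stress at mid-clay: σ_v = 20.5×2.1 + 18.8×3.7 = 112.61 kPa.
Pore pressure: u = 9.81×(5.8 − 1.2) = 45.126 kPa.
Initial effective stress: σ'_0 = σ_v − u = 112.61 − 45.126 = 67.484 kPa.
Stress increase at mid-clay by the 2:1 spreading method:
Δσ = qBL/((B+z)(L+z)) = 174×2.2×5.5/((2.2+5.8)(5.5+5.8)) = 23.29 kPa
Final effective stress: σ'_f = σ'_0 + Δσ = 67.484 + 23.29 = 90.774 kPa.
Normally consolidated clay, so the full stress increment lies on the virgin compression line:
S_c = C_c·H/(1+e₀)·log₁₀(σ'_f/σ'_0) = 0.27×7.4/(1+0.6)×log₁₀(90.774/67.484)
    = 1.2488 × 0.12876 = 0.1608 m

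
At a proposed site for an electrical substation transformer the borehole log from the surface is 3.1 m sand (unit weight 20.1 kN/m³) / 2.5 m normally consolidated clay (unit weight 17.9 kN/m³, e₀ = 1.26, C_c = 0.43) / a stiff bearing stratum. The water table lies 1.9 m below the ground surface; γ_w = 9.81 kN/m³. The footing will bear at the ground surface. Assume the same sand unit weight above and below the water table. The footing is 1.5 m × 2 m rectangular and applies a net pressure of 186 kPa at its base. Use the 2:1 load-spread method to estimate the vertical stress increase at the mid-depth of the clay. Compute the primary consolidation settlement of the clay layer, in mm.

Mid-depth of clay below the ground surface: z = 3.1 + 2.5/2 = 4.35 m.
Total vertical stress at mid-clay: σ_v = 20.1×3.1 + 17.9×1.25 = 84.685 kPa.
Pore pressure: u = 9.81×(4.35 − 1.9) = 24.035 kPa.
Initial effective stress: σ'_0 = σ_v − u = 84.685 − 24.035 = 60.65 kPa.
Stress increase at mid-clay by the 2:1 spreading method:
Δσ = qBL/((B+z)(L+z)) = 186×1.5×2/((1.5+4.35)(2+4.35)) = 15.021 kPa
Final effective stress: σ'_f = σ'_0 + Δσ = 60.65 + 15.021 = 75.671 kPa.
Normally consolidated clay, so the full stress increment lies on the virgin compression line:
S_c = C_c·H/(1+e₀)·log₁₀(σ'_f/σ'_0) = 0.43×2.5/(1+1.26)×log₁₀(75.671/60.65)
    = 0.47566 × 0.096099 = 0.04571 m

S_c ≈ 45.7 mm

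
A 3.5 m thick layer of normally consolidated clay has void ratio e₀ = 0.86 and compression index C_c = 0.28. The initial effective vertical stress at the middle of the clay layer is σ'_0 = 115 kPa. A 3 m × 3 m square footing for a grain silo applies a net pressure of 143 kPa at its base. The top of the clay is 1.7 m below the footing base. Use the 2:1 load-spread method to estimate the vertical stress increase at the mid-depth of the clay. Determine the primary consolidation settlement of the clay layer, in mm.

Mid-depth of clay below the footing base: z = 1.7 + 3.5/2 = 3.45 m.
Stress increase at mid-clay by the 2:1 spreading method:
Δσ = qBL/((B+z)(L+z)) = 143×3×3/((3+3.45)(3+3.45)) = 30.936 kPa
Final effective stress: σ'_f = σ'_0 + Δσ = 115 + 30.936 = 145.94 kPa.
Normally consolidated clay, so the full stress increment lies on the virgin compression line:
S_c = C_c·H/(1+e₀)·log₁₀(σ'_f/σ'_0) = 0.28×3.5/(1+0.86)×log₁₀(145.94/115)
    = 0.52688 × 0.10348 = 0.05452 m

S_c ≈ 54.5 mm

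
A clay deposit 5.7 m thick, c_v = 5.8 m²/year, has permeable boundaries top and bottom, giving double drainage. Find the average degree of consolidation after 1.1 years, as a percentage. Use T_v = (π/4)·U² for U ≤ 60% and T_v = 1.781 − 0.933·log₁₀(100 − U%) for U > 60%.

Drainage path length: H_d = H/2 = 2.85 m (double drainage).
T_v = c_v·t/H_d² = 5.8×1.1/2.85² = 0.78547.
T_v = 0.78547 corresponds to the U > 60% branch:
U = 1 − 10^((1.781 − T_v)/0.933)/100 = 0.8833

U ≈ 88.3 %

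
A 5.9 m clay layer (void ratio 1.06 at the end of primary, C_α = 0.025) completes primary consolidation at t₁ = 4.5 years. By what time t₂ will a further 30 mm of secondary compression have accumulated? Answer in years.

S_s = C_α·H/(1+e_p)·log₁₀(t₂/t₁) ⇒ log₁₀(t₂/t₁) = S_s·(1+e_p)/(C_α·H).
log₁₀(t₂/t₁) = 0.03 × (1+1.06) / (0.025×5.9) = 0.419
t₂ = t₁ × 10^0.419 = 4.5 × 2.624 = 11.81 years

t₂ ≈ 11.8 years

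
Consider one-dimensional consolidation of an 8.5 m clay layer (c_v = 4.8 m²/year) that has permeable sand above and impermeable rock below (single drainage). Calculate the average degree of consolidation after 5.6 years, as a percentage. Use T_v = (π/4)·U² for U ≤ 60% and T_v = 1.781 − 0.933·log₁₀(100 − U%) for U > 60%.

U ≈ 67.6 %

Drainage path length: H_d = H = 8.5 m (single drainage).
T_v = c_v·t/H_d² = 4.8×5.6/8.5² = 0.37204.
T_v = 0.37204 corresponds to the U > 60% branch:
U = 1 − 10^((1.781 − T_v)/0.933)/100 = 0.6763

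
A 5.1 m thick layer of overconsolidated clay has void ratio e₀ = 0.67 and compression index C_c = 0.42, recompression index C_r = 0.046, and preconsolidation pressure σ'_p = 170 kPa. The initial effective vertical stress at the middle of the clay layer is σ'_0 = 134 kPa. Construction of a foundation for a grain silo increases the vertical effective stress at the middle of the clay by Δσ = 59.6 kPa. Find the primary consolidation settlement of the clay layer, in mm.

S_c ≈ 86.9 mm

Final effective stress: σ'_f = 134 + 59.6 = 193.6 kPa.
σ'_f = 193.6 > σ'_p = 170 kPa, so the stress path crosses the preconsolidation pressure — recompression up to σ'_p, then virgin compression beyond:
S_c = H/(1+e₀)·[C_r·log₁₀(σ'_p/σ'_0) + C_c·log₁₀(σ'_f/σ'_p)]
    = 5.1/1.67 × [0.046×log₁₀(170/134) + 0.42×log₁₀(193.6/170)]
    = 3.0539 × [0.0047538 + 0.023712] = 0.08693 m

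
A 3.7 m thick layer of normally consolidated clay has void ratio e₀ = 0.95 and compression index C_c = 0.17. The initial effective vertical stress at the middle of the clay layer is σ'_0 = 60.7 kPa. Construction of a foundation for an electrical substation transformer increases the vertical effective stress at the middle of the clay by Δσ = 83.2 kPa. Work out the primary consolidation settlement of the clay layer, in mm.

Final effective stress: σ'_f = σ'_0 + Δσ = 60.7 + 83.2 = 143.9 kPa.
Normally consolidated clay, so the full stress increment lies on the virgin compression line:
S_c = C_c·H/(1+e₀)·log₁₀(σ'_f/σ'_0) = 0.17×3.7/(1+0.95)×log₁₀(143.9/60.7)
    = 0.32256 × 0.37487 = 0.1209 m

S_c ≈ 121 mm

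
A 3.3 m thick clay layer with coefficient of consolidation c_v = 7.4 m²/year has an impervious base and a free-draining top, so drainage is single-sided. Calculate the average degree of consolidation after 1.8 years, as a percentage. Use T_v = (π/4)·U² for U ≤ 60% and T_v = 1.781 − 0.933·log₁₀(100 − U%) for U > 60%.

U ≈ 96 %

Drainage path length: H_d = H = 3.3 m (single drainage).
T_v = c_v·t/H_d² = 7.4×1.8/3.3² = 1.2231.
T_v = 1.2231 corresponds to the U > 60% branch:
U = 1 − 10^((1.781 − T_v)/0.933)/100 = 0.9604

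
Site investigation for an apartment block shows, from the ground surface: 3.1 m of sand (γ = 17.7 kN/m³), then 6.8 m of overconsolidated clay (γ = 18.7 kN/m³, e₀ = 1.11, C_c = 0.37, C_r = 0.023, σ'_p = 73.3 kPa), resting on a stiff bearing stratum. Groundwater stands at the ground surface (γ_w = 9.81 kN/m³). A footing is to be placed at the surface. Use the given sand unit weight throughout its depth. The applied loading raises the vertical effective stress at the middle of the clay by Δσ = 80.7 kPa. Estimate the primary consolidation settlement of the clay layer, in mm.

S_c ≈ 327 mm

Mid-depth of clay below the ground surface: z = 3.1 + 6.8/2 = 6.5 m.
Total vertical stress at mid-clay: σ_v = 17.7×3.1 + 18.7×3.4 = 118.45 kPa.
Pore pressure: u = 9.81×(6.5 − 0) = 63.765 kPa.
Initial effective stress: σ'_0 = σ_v − u = 118.45 − 63.765 = 54.685 kPa.
Final effective stress: σ'_f = 54.685 + 80.7 = 135.38 kPa.
σ'_f = 135.38 > σ'_p = 73.3 kPa, so the stress path crosses the preconsolidation pressure — recompression up to σ'_p, then virgin compression beyond:
S_c = H/(1+e₀)·[C_r·log₁₀(σ'_p/σ'_0) + C_c·log₁₀(σ'_f/σ'_p)]
    = 6.8/2.11 × [0.023×log₁₀(73.3/54.685) + 0.37×log₁₀(135.38/73.3)]
    = 3.2227 × [0.0029264 + 0.098587] = 0.3271 m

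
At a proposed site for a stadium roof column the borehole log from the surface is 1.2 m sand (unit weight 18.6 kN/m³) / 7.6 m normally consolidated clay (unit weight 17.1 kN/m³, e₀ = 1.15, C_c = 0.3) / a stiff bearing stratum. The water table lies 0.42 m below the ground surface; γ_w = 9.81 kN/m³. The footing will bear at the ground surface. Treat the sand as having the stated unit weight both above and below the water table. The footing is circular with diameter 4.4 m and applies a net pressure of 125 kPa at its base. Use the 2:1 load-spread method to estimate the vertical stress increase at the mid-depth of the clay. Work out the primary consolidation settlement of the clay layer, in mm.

Mid-depth of clay below the ground surface: z = 1.2 + 7.6/2 = 5 m.
Total vertical stress at mid-clay: σ_v = 18.6×1.2 + 17.1×3.8 = 87.3 kPa.
Pore pressure: u = 9.81×(5 − 0.42) = 44.93 kPa.
Initial effective stress: σ'_0 = σ_v − u = 87.3 − 44.93 = 42.37 kPa.
Stress increase at mid-clay by the 2:1 spreading method:
Δσ ≈ qD²/(D+z)² = 125×4.4²/(4.4+5)² = 27.388 kPa
Final effective stress: σ'_f = σ'_0 + Δσ = 42.37 + 27.388 = 69.758 kPa.
Normally consolidated clay, so the full stress increment lies on the virgin compression line:
S_c = C_c·H/(1+e₀)·log₁₀(σ'_f/σ'_0) = 0.3×7.6/(1+1.15)×log₁₀(69.758/42.37)
    = 1.0605 × 0.21654 = 0.2296 m

S_c ≈ 230 mm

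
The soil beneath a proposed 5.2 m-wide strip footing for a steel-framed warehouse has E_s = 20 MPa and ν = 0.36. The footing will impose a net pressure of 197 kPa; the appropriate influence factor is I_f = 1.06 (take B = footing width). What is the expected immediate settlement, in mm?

S_e ≈ 47.3 mm

Immediate (elastic) settlement: S_e = q·B·(1−ν²)/E_s · I_f.
E_s = 20 MPa = 20000 kPa.
S_e = 197 × 5.2 × (1 − 0.36²) / 20000 × 1.06
    = 197 × 5.2 × 0.8704 / 20000 × 1.06
    = 0.04726 m = 47.26 mm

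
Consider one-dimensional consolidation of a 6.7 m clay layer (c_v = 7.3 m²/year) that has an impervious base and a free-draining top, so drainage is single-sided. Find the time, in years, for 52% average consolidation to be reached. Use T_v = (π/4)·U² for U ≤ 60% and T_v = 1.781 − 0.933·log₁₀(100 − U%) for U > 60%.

Drainage path length: H_d = H = 6.7 m (single drainage).
U ≤ 60%: T_v = (π/4)·U² = (π/4)×0.52² = 0.21237.
t = T_v·H_d²/c_v = 0.21237×6.7²/7.3 = 1.306 years.

t ≈ 1.31 years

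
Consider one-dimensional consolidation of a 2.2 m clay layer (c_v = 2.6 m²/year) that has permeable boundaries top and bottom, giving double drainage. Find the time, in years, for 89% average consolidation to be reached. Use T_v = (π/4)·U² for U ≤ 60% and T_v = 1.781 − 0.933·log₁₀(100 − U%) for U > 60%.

t ≈ 0.377 years

Drainage path length: H_d = H/2 = 1.1 m (double drainage).
U > 60%: T_v = 1.781 − 0.933·log₁₀(100 − 89) = 0.80938.
t = T_v·H_d²/c_v = 0.80938×1.1²/2.6 = 0.3767 years.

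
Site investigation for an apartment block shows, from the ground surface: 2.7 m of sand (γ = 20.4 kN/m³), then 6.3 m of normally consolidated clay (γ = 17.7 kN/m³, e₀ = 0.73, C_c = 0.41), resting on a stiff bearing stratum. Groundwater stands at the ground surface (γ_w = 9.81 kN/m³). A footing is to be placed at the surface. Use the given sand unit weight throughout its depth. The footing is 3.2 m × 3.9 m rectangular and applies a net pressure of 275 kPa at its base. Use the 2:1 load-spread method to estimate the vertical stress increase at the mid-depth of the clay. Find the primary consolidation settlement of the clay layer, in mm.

Mid-depth of clay below the ground surface: z = 2.7 + 6.3/2 = 5.85 m.
Total vertical stress at mid-clay: σ_v = 20.4×2.7 + 17.7×3.15 = 110.83 kPa.
Pore pressure: u = 9.81×(5.85 − 0) = 57.389 kPa.
Initial effective stress: σ'_0 = σ_v − u = 110.83 − 57.389 = 53.441 kPa.
Stress increase at mid-clay by the 2:1 spreading method:
Δσ = qBL/((B+z)(L+z)) = 275×3.2×3.9/((3.2+5.85)(3.9+5.85)) = 38.895 kPa
Final effective stress: σ'_f = σ'_0 + Δσ = 53.441 + 38.895 = 92.336 kPa.
Normally consolidated clay, so the full stress increment lies on the virgin compression line:
S_c = C_c·H/(1+e₀)·log₁₀(σ'_f/σ'_0) = 0.41×6.3/(1+0.73)×log₁₀(92.336/53.441)
    = 1.4931 × 0.2375 = 0.3546 m

S_c ≈ 355 mm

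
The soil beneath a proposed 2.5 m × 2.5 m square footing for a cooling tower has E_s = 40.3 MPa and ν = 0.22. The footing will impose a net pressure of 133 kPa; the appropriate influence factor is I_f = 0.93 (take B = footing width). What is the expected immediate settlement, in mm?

S_e ≈ 7.3 mm

Immediate (elastic) settlement: S_e = q·B·(1−ν²)/E_s · I_f.
E_s = 40.3 MPa = 40300 kPa.
S_e = 133 × 2.5 × (1 − 0.22²) / 40300 × 0.93
    = 133 × 2.5 × 0.9516 / 40300 × 0.93
    = 0.007302 m = 7.302 mm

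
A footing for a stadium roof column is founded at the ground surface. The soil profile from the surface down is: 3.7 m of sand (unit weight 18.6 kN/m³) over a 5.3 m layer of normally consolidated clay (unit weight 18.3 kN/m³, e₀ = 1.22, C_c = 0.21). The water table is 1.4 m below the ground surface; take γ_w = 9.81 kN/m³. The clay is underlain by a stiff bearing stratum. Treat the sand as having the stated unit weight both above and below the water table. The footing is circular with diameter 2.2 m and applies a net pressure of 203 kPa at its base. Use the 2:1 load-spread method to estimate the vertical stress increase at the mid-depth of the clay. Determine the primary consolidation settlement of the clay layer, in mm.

Mid-depth of clay below the ground surface: z = 3.7 + 5.3/2 = 6.35 m.
Total vertical stress at mid-clay: σ_v = 18.6×3.7 + 18.3×2.65 = 117.31 kPa.
Pore pressure: u = 9.81×(6.35 − 1.4) = 48.56 kPa.
Initial effective stress: σ'_0 = σ_v − u = 117.31 − 48.56 = 68.75 kPa.
Stress increase at mid-clay by the 2:1 spreading method:
Δσ ≈ qD²/(D+z)² = 203×2.2²/(2.2+6.35)² = 13.44 kPa
Final effective stress: σ'_f = σ'_0 + Δσ = 68.75 + 13.44 = 82.19 kPa.
Normally consolidated clay, so the full stress increment lies on the virgin compression line:
S_c = C_c·H/(1+e₀)·log₁₀(σ'_f/σ'_0) = 0.21×5.3/(1+1.22)×log₁₀(82.19/68.75)
    = 0.50135 × 0.077546 = 0.03888 m

S_c ≈ 38.9 mm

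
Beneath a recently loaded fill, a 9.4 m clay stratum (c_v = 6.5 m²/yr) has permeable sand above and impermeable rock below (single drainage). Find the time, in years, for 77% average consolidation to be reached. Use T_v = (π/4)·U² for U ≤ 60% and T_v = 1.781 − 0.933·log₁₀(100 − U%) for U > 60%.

Drainage path length: H_d = H = 9.4 m (single drainage).
U > 60%: T_v = 1.781 − 0.933·log₁₀(100 − 77) = 0.51051.
t = T_v·H_d²/c_v = 0.51051×9.4²/6.5 = 6.94 years.

t ≈ 6.94 years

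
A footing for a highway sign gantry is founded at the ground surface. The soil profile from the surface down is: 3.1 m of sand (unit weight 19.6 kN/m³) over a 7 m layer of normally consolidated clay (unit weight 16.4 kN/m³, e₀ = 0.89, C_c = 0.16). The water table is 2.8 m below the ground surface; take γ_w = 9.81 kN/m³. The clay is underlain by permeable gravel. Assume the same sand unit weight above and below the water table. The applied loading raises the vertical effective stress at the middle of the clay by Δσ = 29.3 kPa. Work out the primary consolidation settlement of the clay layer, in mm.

S_c ≈ 79.6 mm

Mid-depth of clay below the ground surface: z = 3.1 + 7/2 = 6.6 m.
Total vertical stress at mid-clay: σ_v = 19.6×3.1 + 16.4×3.5 = 118.16 kPa.
Pore pressure: u = 9.81×(6.6 − 2.8) = 37.278 kPa.
Initial effective stress: σ'_0 = σ_v − u = 118.16 − 37.278 = 80.882 kPa.
Final effective stress: σ'_f = σ'_0 + Δσ = 80.882 + 29.3 = 110.18 kPa.
Normally consolidated clay, so the full stress increment lies on the virgin compression line:
S_c = C_c·H/(1+e₀)·log₁₀(σ'_f/σ'_0) = 0.16×7/(1+0.89)×log₁₀(110.18/80.882)
    = 0.59259 × 0.13425 = 0.07956 m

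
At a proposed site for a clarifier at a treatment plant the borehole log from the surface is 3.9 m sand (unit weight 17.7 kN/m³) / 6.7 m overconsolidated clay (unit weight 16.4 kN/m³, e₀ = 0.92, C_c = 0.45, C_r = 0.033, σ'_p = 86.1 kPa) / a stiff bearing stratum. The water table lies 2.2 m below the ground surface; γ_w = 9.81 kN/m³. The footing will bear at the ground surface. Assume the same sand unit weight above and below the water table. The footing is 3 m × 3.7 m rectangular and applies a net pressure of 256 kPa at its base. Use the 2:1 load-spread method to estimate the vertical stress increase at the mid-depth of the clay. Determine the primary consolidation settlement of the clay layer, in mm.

S_c ≈ 108 mm

Mid-depth of clay below the ground surface: z = 3.9 + 6.7/2 = 7.25 m.
Total vertical stress at mid-clay: σ_v = 17.7×3.9 + 16.4×3.35 = 123.97 kPa.
Pore pressure: u = 9.81×(7.25 − 2.2) = 49.541 kPa.
Initial effective stress: σ'_0 = σ_v − u = 123.97 − 49.541 = 74.429 kPa.
Stress increase at mid-clay by the 2:1 spreading method:
Δσ = qBL/((B+z)(L+z)) = 256×3×3.7/((3+7.25)(3.7+7.25)) = 25.318 kPa
Final effective stress: σ'_f = 74.429 + 25.318 = 99.747 kPa.
σ'_f = 99.747 > σ'_p = 86.1 kPa, so the stress path crosses the preconsolidation pressure — recompression up to σ'_p, then virgin compression beyond:
S_c = H/(1+e₀)·[C_r·log₁₀(σ'_p/σ'_0) + C_c·log₁₀(σ'_f/σ'_p)]
    = 6.7/1.92 × [0.033×log₁₀(86.1/74.429) + 0.45×log₁₀(99.747/86.1)]
    = 3.4896 × [0.0020876 + 0.028754] = 0.1076 m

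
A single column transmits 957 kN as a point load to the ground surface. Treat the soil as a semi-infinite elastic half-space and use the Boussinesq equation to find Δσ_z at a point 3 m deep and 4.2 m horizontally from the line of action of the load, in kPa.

Δσ_z ≈ 3.37 kPa

Boussinesq vertical stress below a point load on an elastic half-space:
Δσ_z = 3P/(2πz²) · [1 + (r/z)²]^(−5/2)
r/z = 4.2/3 = 1.4; [1+(r/z)²]^(−5/2) = 0.066339.
Δσ_z = 3×957/(2π×3²) × 0.066339 = 50.77 × 0.066339 = 3.368 kPa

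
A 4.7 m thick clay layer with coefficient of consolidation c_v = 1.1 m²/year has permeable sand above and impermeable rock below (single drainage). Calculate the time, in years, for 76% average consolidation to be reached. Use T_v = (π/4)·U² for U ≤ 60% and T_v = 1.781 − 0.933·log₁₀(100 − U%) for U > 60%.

Drainage path length: H_d = H = 4.7 m (single drainage).
U > 60%: T_v = 1.781 − 0.933·log₁₀(100 − 76) = 0.49326.
t = T_v·H_d²/c_v = 0.49326×4.7²/1.1 = 9.906 years.

t ≈ 9.91 years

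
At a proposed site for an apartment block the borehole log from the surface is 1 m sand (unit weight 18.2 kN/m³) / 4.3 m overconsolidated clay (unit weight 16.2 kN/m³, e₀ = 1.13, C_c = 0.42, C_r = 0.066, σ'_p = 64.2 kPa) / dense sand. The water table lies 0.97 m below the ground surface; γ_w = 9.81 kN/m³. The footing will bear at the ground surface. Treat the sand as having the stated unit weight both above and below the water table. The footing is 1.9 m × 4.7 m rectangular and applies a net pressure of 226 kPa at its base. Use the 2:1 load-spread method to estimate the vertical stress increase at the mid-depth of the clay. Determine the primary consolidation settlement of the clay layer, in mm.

Mid-depth of clay below the ground surface: z = 1 + 4.3/2 = 3.15 m.
Total vertical stress at mid-clay: σ_v = 18.2×1 + 16.2×2.15 = 53.03 kPa.
Pore pressure: u = 9.81×(3.15 − 0.97) = 21.386 kPa.
Initial effective stress: σ'_0 = σ_v − u = 53.03 − 21.386 = 31.644 kPa.
Stress increase at mid-clay by the 2:1 spreading method:
Δσ = qBL/((B+z)(L+z)) = 226×1.9×4.7/((1.9+3.15)(4.7+3.15)) = 50.91 kPa
Final effective stress: σ'_f = 31.644 + 50.91 = 82.554 kPa.
σ'_f = 82.554 > σ'_p = 64.2 kPa, so the stress path crosses the preconsolidation pressure — recompression up to σ'_p, then virgin compression beyond:
S_c = H/(1+e₀)·[C_r·log₁₀(σ'_p/σ'_0) + C_c·log₁₀(σ'_f/σ'_p)]
    = 4.3/2.13 × [0.066×log₁₀(64.2/31.644) + 0.42×log₁₀(82.554/64.2)]
    = 2.0188 × [0.020278 + 0.045865] = 0.1335 m

S_c ≈ 134 mm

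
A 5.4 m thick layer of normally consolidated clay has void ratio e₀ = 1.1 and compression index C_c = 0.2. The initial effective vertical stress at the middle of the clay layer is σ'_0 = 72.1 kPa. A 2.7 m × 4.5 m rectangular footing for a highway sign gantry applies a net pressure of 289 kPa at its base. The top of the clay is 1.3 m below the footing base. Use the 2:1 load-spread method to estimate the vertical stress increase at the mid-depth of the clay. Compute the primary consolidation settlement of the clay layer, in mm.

S_c ≈ 138 mm

Mid-depth of clay below the footing base: z = 1.3 + 5.4/2 = 4 m.
Stress increase at mid-clay by the 2:1 spreading method:
Δσ = qBL/((B+z)(L+z)) = 289×2.7×4.5/((2.7+4)(4.5+4)) = 61.657 kPa
Final effective stress: σ'_f = σ'_0 + Δσ = 72.1 + 61.657 = 133.76 kPa.
Normally consolidated clay, so the full stress increment lies on the virgin compression line:
S_c = C_c·H/(1+e₀)·log₁₀(σ'_f/σ'_0) = 0.2×5.4/(1+1.1)×log₁₀(133.76/72.1)
    = 0.51429 × 0.26839 = 0.138 m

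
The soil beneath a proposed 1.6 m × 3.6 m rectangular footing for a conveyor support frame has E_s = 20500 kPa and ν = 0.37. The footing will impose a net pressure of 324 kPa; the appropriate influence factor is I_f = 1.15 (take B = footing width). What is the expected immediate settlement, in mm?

S_e ≈ 25.1 mm

Immediate (elastic) settlement: S_e = q·B·(1−ν²)/E_s · I_f.
S_e = 324 × 1.6 × (1 − 0.37²) / 20500 × 1.15
    = 324 × 1.6 × 0.8631 / 20500 × 1.15
    = 0.0251 m = 25.1 mm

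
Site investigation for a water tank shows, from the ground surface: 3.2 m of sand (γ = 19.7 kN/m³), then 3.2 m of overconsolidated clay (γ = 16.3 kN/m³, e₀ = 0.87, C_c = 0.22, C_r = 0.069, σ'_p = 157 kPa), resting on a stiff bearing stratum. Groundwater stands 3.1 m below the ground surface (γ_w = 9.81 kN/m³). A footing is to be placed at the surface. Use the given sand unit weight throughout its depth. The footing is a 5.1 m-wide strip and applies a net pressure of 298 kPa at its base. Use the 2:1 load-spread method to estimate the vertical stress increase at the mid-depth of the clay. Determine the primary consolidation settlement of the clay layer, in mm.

S_c ≈ 99.2 mm

Mid-depth of clay below the ground surface: z = 3.2 + 3.2/2 = 4.8 m.
Total vertical stress at mid-clay: σ_v = 19.7×3.2 + 16.3×1.6 = 89.12 kPa.
Pore pressure: u = 9.81×(4.8 − 3.1) = 16.677 kPa.
Initial effective stress: σ'_0 = σ_v − u = 89.12 − 16.677 = 72.443 kPa.
Stress increase at mid-clay by the 2:1 spreading method:
Δσ = qB/(B+z) = 298×5.1/(5.1+4.8) = 153.52 kPa
Final effective stress: σ'_f = 72.443 + 153.52 = 225.96 kPa.
σ'_f = 225.96 > σ'_p = 157 kPa, so the stress path crosses the preconsolidation pressure — recompression up to σ'_p, then virgin compression beyond:
S_c = H/(1+e₀)·[C_r·log₁₀(σ'_p/σ'_0) + C_c·log₁₀(σ'_f/σ'_p)]
    = 3.2/1.87 × [0.069×log₁₀(157/72.443) + 0.22×log₁₀(225.96/157)]
    = 1.7112 × [0.023177 + 0.034789] = 0.09919 m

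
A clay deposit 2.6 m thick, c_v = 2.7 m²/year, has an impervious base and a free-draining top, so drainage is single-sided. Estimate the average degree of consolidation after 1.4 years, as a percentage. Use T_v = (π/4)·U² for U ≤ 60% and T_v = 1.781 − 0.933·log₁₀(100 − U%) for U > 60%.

U ≈ 79.6 %

Drainage path length: H_d = H = 2.6 m (single drainage).
T_v = c_v·t/H_d² = 2.7×1.4/2.6² = 0.55917.
T_v = 0.55917 corresponds to the U > 60% branch:
U = 1 − 10^((1.781 − T_v)/0.933)/100 = 0.796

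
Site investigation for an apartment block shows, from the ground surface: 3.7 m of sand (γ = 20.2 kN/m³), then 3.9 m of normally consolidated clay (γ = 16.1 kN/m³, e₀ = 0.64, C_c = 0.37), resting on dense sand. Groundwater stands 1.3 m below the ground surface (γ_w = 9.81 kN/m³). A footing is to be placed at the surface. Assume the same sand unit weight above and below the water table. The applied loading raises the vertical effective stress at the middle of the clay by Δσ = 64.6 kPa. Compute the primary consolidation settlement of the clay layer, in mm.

S_c ≈ 268 mm

Mid-depth of clay below the ground surface: z = 3.7 + 3.9/2 = 5.65 m.
Total vertical stress at mid-clay: σ_v = 20.2×3.7 + 16.1×1.95 = 106.13 kPa.
Pore pressure: u = 9.81×(5.65 − 1.3) = 42.673 kPa.
Initial effective stress: σ'_0 = σ_v − u = 106.13 − 42.673 = 63.457 kPa.
Final effective stress: σ'_f = σ'_0 + Δσ = 63.457 + 64.6 = 128.06 kPa.
Normally consolidated clay, so the full stress increment lies on the virgin compression line:
S_c = C_c·H/(1+e₀)·log₁₀(σ'_f/σ'_0) = 0.37×3.9/(1+0.64)×log₁₀(128.06/63.457)
    = 0.87988 × 0.30493 = 0.2683 m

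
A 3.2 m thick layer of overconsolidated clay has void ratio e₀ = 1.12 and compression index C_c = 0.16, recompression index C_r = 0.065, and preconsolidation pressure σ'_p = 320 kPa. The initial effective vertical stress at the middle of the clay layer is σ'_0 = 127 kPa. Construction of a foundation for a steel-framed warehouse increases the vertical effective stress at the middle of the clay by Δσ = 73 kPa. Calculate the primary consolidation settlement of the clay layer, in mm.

S_c ≈ 19.4 mm

Final effective stress: σ'_f = 127 + 73 = 200 kPa.
σ'_f = 200 ≤ σ'_p = 320 kPa, so the clay remains overconsolidated and only the recompression index applies:
S_c = C_r·H/(1+e₀)·log₁₀(σ'_f/σ'_0) = 0.065×3.2/2.12×log₁₀(200/127)
    = 0.098111 × 0.19723 = 0.01935 m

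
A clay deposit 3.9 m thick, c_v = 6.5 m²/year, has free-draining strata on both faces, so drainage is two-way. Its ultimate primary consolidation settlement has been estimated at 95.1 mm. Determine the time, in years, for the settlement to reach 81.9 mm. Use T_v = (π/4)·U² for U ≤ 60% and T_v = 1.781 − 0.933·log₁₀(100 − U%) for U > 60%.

t ≈ 0.418 years

Drainage path length: H_d = H/2 = 1.95 m (double drainage).
U = S(t)/S_ult = 81.9/95.1 = 0.8612.
U > 60%: T_v = 1.781 − 0.933·log₁₀(100 − 86.12) = 0.71515.
t = T_v·H_d²/c_v = 0.71515×1.95²/6.5 = 0.4184 years.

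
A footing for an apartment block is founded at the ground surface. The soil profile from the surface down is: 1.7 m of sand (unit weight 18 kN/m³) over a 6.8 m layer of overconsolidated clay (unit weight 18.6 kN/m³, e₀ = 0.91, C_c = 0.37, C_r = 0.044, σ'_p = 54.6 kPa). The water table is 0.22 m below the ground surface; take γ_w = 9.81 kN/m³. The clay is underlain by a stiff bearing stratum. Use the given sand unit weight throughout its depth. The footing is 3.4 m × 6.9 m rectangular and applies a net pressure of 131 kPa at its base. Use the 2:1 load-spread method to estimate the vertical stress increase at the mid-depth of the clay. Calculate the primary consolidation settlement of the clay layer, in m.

Mid-depth of clay below the ground surface: z = 1.7 + 6.8/2 = 5.1 m.
Total vertical stress at mid-clay: σ_v = 18×1.7 + 18.6×3.4 = 93.84 kPa.
Pore pressure: u = 9.81×(5.1 − 0.22) = 47.873 kPa.
Initial effective stress: σ'_0 = σ_v − u = 93.84 − 47.873 = 45.967 kPa.
Stress increase at mid-clay by the 2:1 spreading method:
Δσ = qBL/((B+z)(L+z)) = 131×3.4×6.9/((3.4+5.1)(6.9+5.1)) = 30.13 kPa
Final effective stress: σ'_f = 45.967 + 30.13 = 76.097 kPa.
σ'_f = 76.097 > σ'_p = 54.6 kPa, so the stress path crosses the preconsolidation pressure — recompression up to σ'_p, then virgin compression beyond:
S_c = H/(1+e₀)·[C_r·log₁₀(σ'_p/σ'_0) + C_c·log₁₀(σ'_f/σ'_p)]
    = 6.8/1.91 × [0.044×log₁₀(54.6/45.967) + 0.37×log₁₀(76.097/54.6)]
    = 3.5602 × [0.0032888 + 0.053345] = 0.2016 m

S_c ≈ 0.202 m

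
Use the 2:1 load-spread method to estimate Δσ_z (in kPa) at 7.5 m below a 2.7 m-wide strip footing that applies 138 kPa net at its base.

Δσ_z ≈ 36.5 kPa

By the 2:1 method the load spreads at 1 horizontal : 2 vertical, so at depth z the loaded area has grown by z in each plan dimension:
Δσ = qB/(B+z) = 138×2.7/(2.7+7.5) = 36.529 kPa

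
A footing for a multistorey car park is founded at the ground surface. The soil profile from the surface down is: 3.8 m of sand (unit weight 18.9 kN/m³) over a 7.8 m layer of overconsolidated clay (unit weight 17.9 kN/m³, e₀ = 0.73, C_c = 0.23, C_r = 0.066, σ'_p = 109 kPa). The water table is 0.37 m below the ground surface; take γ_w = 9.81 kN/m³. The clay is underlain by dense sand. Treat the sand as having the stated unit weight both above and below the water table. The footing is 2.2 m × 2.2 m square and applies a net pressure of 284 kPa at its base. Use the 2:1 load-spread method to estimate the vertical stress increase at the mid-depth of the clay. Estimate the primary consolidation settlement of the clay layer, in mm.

S_c ≈ 23.7 mm

Mid-depth of clay below the ground surface: z = 3.8 + 7.8/2 = 7.7 m.
Total vertical stress at mid-clay: σ_v = 18.9×3.8 + 17.9×3.9 = 141.63 kPa.
Pore pressure: u = 9.81×(7.7 − 0.37) = 71.907 kPa.
Initial effective stress: σ'_0 = σ_v − u = 141.63 − 71.907 = 69.723 kPa.
Stress increase at mid-clay by the 2:1 spreading method:
Δσ = qBL/((B+z)(L+z)) = 284×2.2×2.2/((2.2+7.7)(2.2+7.7)) = 14.025 kPa
Final effective stress: σ'_f = 69.723 + 14.025 = 83.748 kPa.
σ'_f = 83.748 ≤ σ'_p = 109 kPa, so the clay remains overconsolidated and only the recompression index applies:
S_c = C_r·H/(1+e₀)·log₁₀(σ'_f/σ'_0) = 0.066×7.8/1.73×log₁₀(83.748/69.723)
    = 0.29757 × 0.079598 = 0.02369 m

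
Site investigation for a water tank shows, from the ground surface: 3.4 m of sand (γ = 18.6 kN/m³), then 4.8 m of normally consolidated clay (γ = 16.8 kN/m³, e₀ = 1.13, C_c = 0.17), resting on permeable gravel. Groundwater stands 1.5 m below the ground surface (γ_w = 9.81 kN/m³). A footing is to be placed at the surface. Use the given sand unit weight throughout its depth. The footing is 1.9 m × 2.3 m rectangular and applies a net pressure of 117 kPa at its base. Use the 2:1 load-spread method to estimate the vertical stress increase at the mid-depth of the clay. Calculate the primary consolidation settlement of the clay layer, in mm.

S_c ≈ 20.9 mm

Mid-depth of clay below the ground surface: z = 3.4 + 4.8/2 = 5.8 m.
Total vertical stress at mid-clay: σ_v = 18.6×3.4 + 16.8×2.4 = 103.56 kPa.
Pore pressure: u = 9.81×(5.8 − 1.5) = 42.183 kPa.
Initial effective stress: σ'_0 = σ_v − u = 103.56 − 42.183 = 61.377 kPa.
Stress increase at mid-clay by the 2:1 spreading method:
Δσ = qBL/((B+z)(L+z)) = 117×1.9×2.3/((1.9+5.8)(2.3+5.8)) = 8.1977 kPa
Final effective stress: σ'_f = σ'_0 + Δσ = 61.377 + 8.1977 = 69.575 kPa.
Normally consolidated clay, so the full stress increment lies on the virgin compression line:
S_c = C_c·H/(1+e₀)·log₁₀(σ'_f/σ'_0) = 0.17×4.8/(1+1.13)×log₁₀(69.575/61.377)
    = 0.3831 × 0.054448 = 0.02086 m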